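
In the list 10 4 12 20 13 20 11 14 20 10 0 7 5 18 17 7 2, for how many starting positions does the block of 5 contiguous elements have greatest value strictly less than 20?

4

(10, 4, 12, 20, 13) → max 20
(4, 12, 20, 13, 20) → max 20
(12, 20, 13, 20, 11) → max 20
(20, 13, 20, 11, 14) → max 20
(13, 20, 11, 14, 20) → max 20
(20, 11, 14, 20, 10) → max 20
(11, 14, 20, 10, 0) → max 20
(14, 20, 10, 0, 7) → max 20
(20, 10, 0, 7, 5) → max 20
(10, 0, 7, 5, 18) → max 18  < 20 ✓
(0, 7, 5, 18, 17) → max 18  < 20 ✓
(7, 5, 18, 17, 7) → max 18  < 20 ✓
(5, 18, 17, 7, 2) → max 18  < 20 ✓
4 windows satisfy the condition.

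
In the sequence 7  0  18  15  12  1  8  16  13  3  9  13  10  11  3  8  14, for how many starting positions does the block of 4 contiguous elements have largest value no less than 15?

[7, 0, 18, 15] → max 18  ≥ 15 ✓
[0, 18, 15, 12] → max 18  ≥ 15 ✓
[18, 15, 12, 1] → max 18  ≥ 15 ✓
[15, 12, 1, 8] → max 15  ≥ 15 ✓
[12, 1, 8, 16] → max 16  ≥ 15 ✓
[1, 8, 16, 13] → max 16  ≥ 15 ✓
[8, 16, 13, 3] → max 16  ≥ 15 ✓
[16, 13, 3, 9] → max 16  ≥ 15 ✓
[13, 3, 9, 13] → max 13
[3, 9, 13, 10] → max 13
[9, 13, 10, 11] → max 13
[13, 10, 11, 3] → max 13
[10, 11, 3, 8] → max 11
[11, 3, 8, 14] → max 14
8 windows satisfy the condition.

8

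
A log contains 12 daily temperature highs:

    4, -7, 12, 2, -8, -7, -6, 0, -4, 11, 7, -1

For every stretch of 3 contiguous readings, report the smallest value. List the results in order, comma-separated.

(4, -7, 12) → min -7
(-7, 12, 2) → min -7
(12, 2, -8) → min -8
(2, -8, -7) → min -8
(-8, -7, -6) → min -8
(-7, -6, 0) → min -7
(-6, 0, -4) → min -6
(0, -4, 11) → min -4
(-4, 11, 7) → min -4
(11, 7, -1) → min -1

-7, -7, -8, -8, -8, -7, -6, -4, -4, -1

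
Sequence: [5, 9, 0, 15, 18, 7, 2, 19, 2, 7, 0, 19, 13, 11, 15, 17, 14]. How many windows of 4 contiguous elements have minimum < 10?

[5, 9, 0, 15] → min 0  < 10 ✓
[9, 0, 15, 18] → min 0  < 10 ✓
[0, 15, 18, 7] → min 0  < 10 ✓
[15, 18, 7, 2] → min 2  < 10 ✓
[18, 7, 2, 19] → min 2  < 10 ✓
[7, 2, 19, 2] → min 2  < 10 ✓
[2, 19, 2, 7] → min 2  < 10 ✓
[19, 2, 7, 0] → min 0  < 10 ✓
[2, 7, 0, 19] → min 0  < 10 ✓
[7, 0, 19, 13] → min 0  < 10 ✓
[0, 19, 13, 11] → min 0  < 10 ✓
[19, 13, 11, 15] → min 11
[13, 11, 15, 17] → min 11
[11, 15, 17, 14] → min 11
11 windows satisfy the condition.

11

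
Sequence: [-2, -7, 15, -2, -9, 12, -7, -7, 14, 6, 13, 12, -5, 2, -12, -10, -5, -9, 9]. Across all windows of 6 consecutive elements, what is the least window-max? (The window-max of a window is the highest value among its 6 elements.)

(-2, -7, 15, -2, -9, 12) → max 15
(-7, 15, -2, -9, 12, -7) → max 15
(15, -2, -9, 12, -7, -7) → max 15
(-2, -9, 12, -7, -7, 14) → max 14
(-9, 12, -7, -7, 14, 6) → max 14
(12, -7, -7, 14, 6, 13) → max 14
(-7, -7, 14, 6, 13, 12) → max 14
(-7, 14, 6, 13, 12, -5) → max 14
(14, 6, 13, 12, -5, 2) → max 14
(6, 13, 12, -5, 2, -12) → max 13
(13, 12, -5, 2, -12, -10) → max 13
(12, -5, 2, -12, -10, -5) → max 12
(-5, 2, -12, -10, -5, -9) → max 2
(2, -12, -10, -5, -9, 9) → max 9
Least of these is 2.

2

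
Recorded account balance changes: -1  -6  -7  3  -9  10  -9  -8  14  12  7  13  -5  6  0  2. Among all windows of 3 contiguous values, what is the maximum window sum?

33

[-1, -6, -7] → sum -14
[-6, -7, 3] → sum -10
[-7, 3, -9] → sum -13
[3, -9, 10] → sum 4
[-9, 10, -9] → sum -8
[10, -9, -8] → sum -7
[-9, -8, 14] → sum -3
[-8, 14, 12] → sum 18
[14, 12, 7] → sum 33
[12, 7, 13] → sum 32
[7, 13, -5] → sum 15
[13, -5, 6] → sum 14
[-5, 6, 0] → sum 1
[6, 0, 2] → sum 8
Maximum of these is 33.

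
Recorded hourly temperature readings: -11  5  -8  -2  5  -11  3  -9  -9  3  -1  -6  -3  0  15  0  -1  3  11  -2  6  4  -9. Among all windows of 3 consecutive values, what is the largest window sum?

Each size-3 window and its sum:
[-11, 5, -8] → sum -14
[5, -8, -2] → sum -5
[-8, -2, 5] → sum -5
[-2, 5, -11] → sum -8
[5, -11, 3] → sum -3
[-11, 3, -9] → sum -17
[3, -9, -9] → sum -15
[-9, -9, 3] → sum -15
[-9, 3, -1] → sum -7
[3, -1, -6] → sum -4
[-1, -6, -3] → sum -10
[-6, -3, 0] → sum -9
[-3, 0, 15] → sum 12
[0, 15, 0] → sum 15
[15, 0, -1] → sum 14
[0, -1, 3] → sum 2
[-1, 3, 11] → sum 13
[3, 11, -2] → sum 12
[11, -2, 6] → sum 15
[-2, 6, 4] → sum 8
[6, 4, -9] → sum 1
Largest of these is 15.

15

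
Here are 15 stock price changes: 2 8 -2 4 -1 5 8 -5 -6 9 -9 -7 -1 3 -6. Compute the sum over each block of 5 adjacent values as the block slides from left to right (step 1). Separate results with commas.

[2, 8, -2, 4, -1] → sum 11
[8, -2, 4, -1, 5] → sum 14
[-2, 4, -1, 5, 8] → sum 14
[4, -1, 5, 8, -5] → sum 11
[-1, 5, 8, -5, -6] → sum 1
[5, 8, -5, -6, 9] → sum 11
[8, -5, -6, 9, -9] → sum -3
[-5, -6, 9, -9, -7] → sum -18
[-6, 9, -9, -7, -1] → sum -14
[9, -9, -7, -1, 3] → sum -5
[-9, -7, -1, 3, -6] → sum -20

11, 14, 14, 11, 1, 11, -3, -18, -14, -5, -20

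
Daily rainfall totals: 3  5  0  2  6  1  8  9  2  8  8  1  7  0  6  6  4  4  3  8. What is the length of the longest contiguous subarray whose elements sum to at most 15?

[3] sum 3 len 1
[3, 5] sum 8 len 2
[3, 5, 0] sum 8 len 3
[3, 5, 0, 2] sum 10 len 4
[5, 0, 2, 6] sum 13 len 4
[5, 0, 2, 6, 1] sum 14 len 5
[6, 1, 8] sum 15 len 3
[9] sum 9 len 1
[9, 2] sum 11 len 2
[2, 8] sum 10 len 2
[8] sum 8 len 1
[8, 1] sum 9 len 2
[1, 7] sum 8 len 2
[1, 7, 0] sum 8 len 3
[1, 7, 0, 6] sum 14 len 4
[0, 6, 6] sum 12 len 3
[6, 4] sum 10 len 2
[6, 4, 4] sum 14 len 3
[4, 4, 3] sum 11 len 3
[4, 3, 8] sum 15 len 3
Longest length seen: 5.

5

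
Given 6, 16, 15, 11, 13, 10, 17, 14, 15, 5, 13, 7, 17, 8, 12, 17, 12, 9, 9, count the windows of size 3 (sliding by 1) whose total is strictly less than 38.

[6, 16, 15] → sum 37  < 38 ✓
[16, 15, 11] → sum 42
[15, 11, 13] → sum 39
[11, 13, 10] → sum 34  < 38 ✓
[13, 10, 17] → sum 40
[10, 17, 14] → sum 41
[17, 14, 15] → sum 46
[14, 15, 5] → sum 34  < 38 ✓
[15, 5, 13] → sum 33  < 38 ✓
[5, 13, 7] → sum 25  < 38 ✓
[13, 7, 17] → sum 37  < 38 ✓
[7, 17, 8] → sum 32  < 38 ✓
[17, 8, 12] → sum 37  < 38 ✓
[8, 12, 17] → sum 37  < 38 ✓
[12, 17, 12] → sum 41
[17, 12, 9] → sum 38
[12, 9, 9] → sum 30  < 38 ✓
10 windows satisfy the condition.

10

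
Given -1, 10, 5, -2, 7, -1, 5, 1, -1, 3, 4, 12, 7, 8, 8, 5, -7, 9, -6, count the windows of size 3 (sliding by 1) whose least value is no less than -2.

14

(-1, 10, 5) → min -1  ≥ -2 ✓
(10, 5, -2) → min -2  ≥ -2 ✓
(5, -2, 7) → min -2  ≥ -2 ✓
(-2, 7, -1) → min -2  ≥ -2 ✓
(7, -1, 5) → min -1  ≥ -2 ✓
(-1, 5, 1) → min -1  ≥ -2 ✓
(5, 1, -1) → min -1  ≥ -2 ✓
(1, -1, 3) → min -1  ≥ -2 ✓
(-1, 3, 4) → min -1  ≥ -2 ✓
(3, 4, 12) → min 3  ≥ -2 ✓
(4, 12, 7) → min 4  ≥ -2 ✓
(12, 7, 8) → min 7  ≥ -2 ✓
(7, 8, 8) → min 7  ≥ -2 ✓
(8, 8, 5) → min 5  ≥ -2 ✓
(8, 5, -7) → min -7
(5, -7, 9) → min -7
(-7, 9, -6) → min -7
14 windows satisfy the condition.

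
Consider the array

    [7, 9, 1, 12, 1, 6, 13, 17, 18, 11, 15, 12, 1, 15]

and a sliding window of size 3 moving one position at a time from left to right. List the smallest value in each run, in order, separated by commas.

Sliding a size-3 window across the 14 values:
[7, 9, 1] → min 1
[9, 1, 12] → min 1
[1, 12, 1] → min 1
[12, 1, 6] → min 1
[1, 6, 13] → min 1
[6, 13, 17] → min 6
[13, 17, 18] → min 13
[17, 18, 11] → min 11
[18, 11, 15] → min 11
[11, 15, 12] → min 11
[15, 12, 1] → min 1
[12, 1, 15] → min 1

1, 1, 1, 1, 1, 6, 13, 11, 11, 11, 1, 1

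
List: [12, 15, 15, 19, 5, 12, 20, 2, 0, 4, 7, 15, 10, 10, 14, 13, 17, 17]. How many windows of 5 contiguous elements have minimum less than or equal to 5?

10

[12, 15, 15, 19, 5] → min 5  ≤ 5 ✓
[15, 15, 19, 5, 12] → min 5  ≤ 5 ✓
[15, 19, 5, 12, 20] → min 5  ≤ 5 ✓
[19, 5, 12, 20, 2] → min 2  ≤ 5 ✓
[5, 12, 20, 2, 0] → min 0  ≤ 5 ✓
[12, 20, 2, 0, 4] → min 0  ≤ 5 ✓
[20, 2, 0, 4, 7] → min 0  ≤ 5 ✓
[2, 0, 4, 7, 15] → min 0  ≤ 5 ✓
[0, 4, 7, 15, 10] → min 0  ≤ 5 ✓
[4, 7, 15, 10, 10] → min 4  ≤ 5 ✓
[7, 15, 10, 10, 14] → min 7
[15, 10, 10, 14, 13] → min 10
[10, 10, 14, 13, 17] → min 10
[10, 14, 13, 17, 17] → min 10
10 windows satisfy the condition.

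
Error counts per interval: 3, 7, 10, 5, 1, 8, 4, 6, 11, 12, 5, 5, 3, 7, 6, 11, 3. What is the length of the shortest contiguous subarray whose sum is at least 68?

10

Extend right; whenever the sum reaches 68, record the length and shrink from the left:
add 3: running sum 3 < 68
add 7: running sum 10 < 68
add 10: running sum 20 < 68
add 5: running sum 25 < 68
add 1: running sum 26 < 68
add 8: running sum 34 < 68
add 4: running sum 38 < 68
add 6: running sum 44 < 68
add 11: running sum 55 < 68
add 12: running sum 67 < 68
end 10: [7, 10, 5, 1, 8, 4, 6, 11, 12, 5] sum 69, len 10
end 11: [7, 10, 5, 1, 8, 4, 6, 11, 12, 5, 5] sum 74, len 11
end 12: [10, 5, 1, 8, 4, 6, 11, 12, 5, 5, 3] sum 70, len 11
end 13: [10, 5, 1, 8, 4, 6, 11, 12, 5, 5, 3, 7] sum 77, len 12
end 14: [1, 8, 4, 6, 11, 12, 5, 5, 3, 7, 6] sum 68, len 11
end 15: [4, 6, 11, 12, 5, 5, 3, 7, 6, 11] sum 70, len 10
end 16: [6, 11, 12, 5, 5, 3, 7, 6, 11, 3] sum 69, len 10
Shortest qualifying length: 10.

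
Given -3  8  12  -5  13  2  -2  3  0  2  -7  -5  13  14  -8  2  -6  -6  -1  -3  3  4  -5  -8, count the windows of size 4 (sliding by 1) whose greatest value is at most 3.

8

[-3, 8, 12, -5] → max 12
[8, 12, -5, 13] → max 13
[12, -5, 13, 2] → max 13
[-5, 13, 2, -2] → max 13
[13, 2, -2, 3] → max 13
[2, -2, 3, 0] → max 3  ≤ 3 ✓
[-2, 3, 0, 2] → max 3  ≤ 3 ✓
[3, 0, 2, -7] → max 3  ≤ 3 ✓
[0, 2, -7, -5] → max 2  ≤ 3 ✓
[2, -7, -5, 13] → max 13
[-7, -5, 13, 14] → max 14
[-5, 13, 14, -8] → max 14
[13, 14, -8, 2] → max 14
[14, -8, 2, -6] → max 14
[-8, 2, -6, -6] → max 2  ≤ 3 ✓
[2, -6, -6, -1] → max 2  ≤ 3 ✓
[-6, -6, -1, -3] → max -1  ≤ 3 ✓
[-6, -1, -3, 3] → max 3  ≤ 3 ✓
[-1, -3, 3, 4] → max 4
[-3, 3, 4, -5] → max 4
[3, 4, -5, -8] → max 4
8 windows satisfy the condition.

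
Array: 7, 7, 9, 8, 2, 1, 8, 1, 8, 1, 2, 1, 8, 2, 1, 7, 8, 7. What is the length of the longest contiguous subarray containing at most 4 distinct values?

add 7: window [7] (1 distinct), len 1
add 7: window [7, 7] (1 distinct), len 2
add 9: window [7, 7, 9] (2 distinct), len 3
add 8: window [7, 7, 9, 8] (3 distinct), len 4
add 2: window [7, 7, 9, 8, 2] (4 distinct), len 5
add 1: window [9, 8, 2, 1] (4 distinct), len 4
add 8: window [9, 8, 2, 1, 8] (4 distinct), len 5
add 1: window [9, 8, 2, 1, 8, 1] (4 distinct), len 6
add 8: window [9, 8, 2, 1, 8, 1, 8] (4 distinct), len 7
add 1: window [9, 8, 2, 1, 8, 1, 8, 1] (4 distinct), len 8
add 2: window [9, 8, 2, 1, 8, 1, 8, 1, 2] (4 distinct), len 9
add 1: window [9, 8, 2, 1, 8, 1, 8, 1, 2, 1] (4 distinct), len 10
add 8: window [9, 8, 2, 1, 8, 1, 8, 1, 2, 1, 8] (4 distinct), len 11
add 2: window [9, 8, 2, 1, 8, 1, 8, 1, 2, 1, 8, 2] (4 distinct), len 12
add 1: window [9, 8, 2, 1, 8, 1, 8, 1, 2, 1, 8, 2, 1] (4 distinct), len 13
add 7: window [8, 2, 1, 8, 1, 8, 1, 2, 1, 8, 2, 1, 7] (4 distinct), len 13
add 8: window [8, 2, 1, 8, 1, 8, 1, 2, 1, 8, 2, 1, 7, 8] (4 distinct), len 14
add 7: window [8, 2, 1, 8, 1, 8, 1, 2, 1, 8, 2, 1, 7, 8, 7] (4 distinct), len 15
Longest length with ≤4 distinct: 15.

15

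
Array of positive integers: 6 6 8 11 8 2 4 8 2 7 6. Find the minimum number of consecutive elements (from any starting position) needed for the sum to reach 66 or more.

add 6: running sum 6 < 66
add 6: running sum 12 < 66
add 8: running sum 20 < 66
add 11: running sum 31 < 66
add 8: running sum 39 < 66
add 2: running sum 41 < 66
add 4: running sum 45 < 66
add 8: running sum 53 < 66
add 2: running sum 55 < 66
add 7: running sum 62 < 66
add 6: shortest ending here [6, 6, 8, 11, 8, 2, 4, 8, 2, 7, 6] sum 68, len 11
Shortest qualifying length: 11.

11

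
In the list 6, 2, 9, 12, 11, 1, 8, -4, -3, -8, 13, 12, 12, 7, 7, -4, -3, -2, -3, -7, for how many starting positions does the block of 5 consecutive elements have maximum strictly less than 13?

11

(6, 2, 9, 12, 11) → max 12  < 13 ✓
(2, 9, 12, 11, 1) → max 12  < 13 ✓
(9, 12, 11, 1, 8) → max 12  < 13 ✓
(12, 11, 1, 8, -4) → max 12  < 13 ✓
(11, 1, 8, -4, -3) → max 11  < 13 ✓
(1, 8, -4, -3, -8) → max 8  < 13 ✓
(8, -4, -3, -8, 13) → max 13
(-4, -3, -8, 13, 12) → max 13
(-3, -8, 13, 12, 12) → max 13
(-8, 13, 12, 12, 7) → max 13
(13, 12, 12, 7, 7) → max 13
(12, 12, 7, 7, -4) → max 12  < 13 ✓
(12, 7, 7, -4, -3) → max 12  < 13 ✓
(7, 7, -4, -3, -2) → max 7  < 13 ✓
(7, -4, -3, -2, -3) → max 7  < 13 ✓
(-4, -3, -2, -3, -7) → max -2  < 13 ✓
11 windows satisfy the condition.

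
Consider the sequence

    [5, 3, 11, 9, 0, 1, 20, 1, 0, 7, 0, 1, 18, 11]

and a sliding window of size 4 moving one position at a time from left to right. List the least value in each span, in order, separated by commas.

(5, 3, 11, 9) → min 3
(3, 11, 9, 0) → min 0
(11, 9, 0, 1) → min 0
(9, 0, 1, 20) → min 0
(0, 1, 20, 1) → min 0
(1, 20, 1, 0) → min 0
(20, 1, 0, 7) → min 0
(1, 0, 7, 0) → min 0
(0, 7, 0, 1) → min 0
(7, 0, 1, 18) → min 0
(0, 1, 18, 11) → min 0

3, 0, 0, 0, 0, 0, 0, 0, 0, 0, 0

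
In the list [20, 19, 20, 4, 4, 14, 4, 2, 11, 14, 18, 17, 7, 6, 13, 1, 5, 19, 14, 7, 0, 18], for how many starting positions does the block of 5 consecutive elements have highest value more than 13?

17

[20, 19, 20, 4, 4] → max 20  > 13 ✓
[19, 20, 4, 4, 14] → max 20  > 13 ✓
[20, 4, 4, 14, 4] → max 20  > 13 ✓
[4, 4, 14, 4, 2] → max 14  > 13 ✓
[4, 14, 4, 2, 11] → max 14  > 13 ✓
[14, 4, 2, 11, 14] → max 14  > 13 ✓
[4, 2, 11, 14, 18] → max 18  > 13 ✓
[2, 11, 14, 18, 17] → max 18  > 13 ✓
[11, 14, 18, 17, 7] → max 18  > 13 ✓
[14, 18, 17, 7, 6] → max 18  > 13 ✓
[18, 17, 7, 6, 13] → max 18  > 13 ✓
[17, 7, 6, 13, 1] → max 17  > 13 ✓
[7, 6, 13, 1, 5] → max 13
[6, 13, 1, 5, 19] → max 19  > 13 ✓
[13, 1, 5, 19, 14] → max 19  > 13 ✓
[1, 5, 19, 14, 7] → max 19  > 13 ✓
[5, 19, 14, 7, 0] → max 19  > 13 ✓
[19, 14, 7, 0, 18] → max 19  > 13 ✓
17 windows satisfy the condition.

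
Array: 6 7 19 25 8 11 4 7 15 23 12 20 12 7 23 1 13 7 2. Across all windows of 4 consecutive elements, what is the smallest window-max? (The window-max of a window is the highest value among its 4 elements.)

11

6 7 19 25 → max 25
7 19 25 8 → max 25
19 25 8 11 → max 25
25 8 11 4 → max 25
8 11 4 7 → max 11
11 4 7 15 → max 15
4 7 15 23 → max 23
7 15 23 12 → max 23
15 23 12 20 → max 23
23 12 20 12 → max 23
12 20 12 7 → max 20
20 12 7 23 → max 23
12 7 23 1 → max 23
7 23 1 13 → max 23
23 1 13 7 → max 23
1 13 7 2 → max 13
Smallest of these is 11.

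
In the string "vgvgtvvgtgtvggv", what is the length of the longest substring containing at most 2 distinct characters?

add v: window [v] (1 distinct), len 1
add g: window [v, g] (2 distinct), len 2
add v: window [v, g, v] (2 distinct), len 3
add g: window [v, g, v, g] (2 distinct), len 4
add t: window [g, t] (2 distinct), len 2
add v: window [t, v] (2 distinct), len 2
add v: window [t, v, v] (2 distinct), len 3
add g: window [v, v, g] (2 distinct), len 3
add t: window [g, t] (2 distinct), len 2
add g: window [g, t, g] (2 distinct), len 3
add t: window [g, t, g, t] (2 distinct), len 4
add v: window [t, v] (2 distinct), len 2
add g: window [v, g] (2 distinct), len 2
add g: window [v, g, g] (2 distinct), len 3
add v: window [v, g, g, v] (2 distinct), len 4
Longest length with ≤2 distinct: 4.

4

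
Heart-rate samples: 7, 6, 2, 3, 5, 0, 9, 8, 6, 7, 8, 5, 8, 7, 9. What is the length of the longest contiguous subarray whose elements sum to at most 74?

13

[7] sum 7 len 1
[7, 6] sum 13 len 2
[7, 6, 2] sum 15 len 3
[7, 6, 2, 3] sum 18 len 4
[7, 6, 2, 3, 5] sum 23 len 5
[7, 6, 2, 3, 5, 0] sum 23 len 6
[7, 6, 2, 3, 5, 0, 9] sum 32 len 7
[7, 6, 2, 3, 5, 0, 9, 8] sum 40 len 8
[7, 6, 2, 3, 5, 0, 9, 8, 6] sum 46 len 9
[7, 6, 2, 3, 5, 0, 9, 8, 6, 7] sum 53 len 10
[7, 6, 2, 3, 5, 0, 9, 8, 6, 7, 8] sum 61 len 11
[7, 6, 2, 3, 5, 0, 9, 8, 6, 7, 8, 5] sum 66 len 12
[7, 6, 2, 3, 5, 0, 9, 8, 6, 7, 8, 5, 8] sum 74 len 13
[6, 2, 3, 5, 0, 9, 8, 6, 7, 8, 5, 8, 7] sum 74 len 13
[5, 0, 9, 8, 6, 7, 8, 5, 8, 7, 9] sum 72 len 11
Longest length seen: 13.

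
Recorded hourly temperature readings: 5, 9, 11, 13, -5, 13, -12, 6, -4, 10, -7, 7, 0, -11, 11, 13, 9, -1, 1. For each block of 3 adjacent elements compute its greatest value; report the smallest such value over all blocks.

Window maxs for each of the 17 positions:
(5, 9, 11) → max 11
(9, 11, 13) → max 13
(11, 13, -5) → max 13
(13, -5, 13) → max 13
(-5, 13, -12) → max 13
(13, -12, 6) → max 13
(-12, 6, -4) → max 6
(6, -4, 10) → max 10
(-4, 10, -7) → max 10
(10, -7, 7) → max 10
(-7, 7, 0) → max 7
(7, 0, -11) → max 7
(0, -11, 11) → max 11
(-11, 11, 13) → max 13
(11, 13, 9) → max 13
(13, 9, -1) → max 13
(9, -1, 1) → max 9
Smallest of these is 6.

6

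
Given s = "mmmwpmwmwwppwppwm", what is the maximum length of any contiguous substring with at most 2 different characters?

add m: window [m] (1 distinct), len 1
add m: window [m, m] (1 distinct), len 2
add m: window [m, m, m] (1 distinct), len 3
add w: window [m, m, m, w] (2 distinct), len 4
add p: window [w, p] (2 distinct), len 2
add m: window [p, m] (2 distinct), len 2
add w: window [m, w] (2 distinct), len 2
add m: window [m, w, m] (2 distinct), len 3
add w: window [m, w, m, w] (2 distinct), len 4
add w: window [m, w, m, w, w] (2 distinct), len 5
add p: window [w, w, p] (2 distinct), len 3
add p: window [w, w, p, p] (2 distinct), len 4
add w: window [w, w, p, p, w] (2 distinct), len 5
add p: window [w, w, p, p, w, p] (2 distinct), len 6
add p: window [w, w, p, p, w, p, p] (2 distinct), len 7
add w: window [w, w, p, p, w, p, p, w] (2 distinct), len 8
add m: window [w, m] (2 distinct), len 2
Longest length with ≤2 distinct: 8.

8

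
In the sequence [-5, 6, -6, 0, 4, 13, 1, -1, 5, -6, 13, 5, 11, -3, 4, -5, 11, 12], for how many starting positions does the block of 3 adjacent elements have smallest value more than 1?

1

-5 6 -6 → min -6
6 -6 0 → min -6
-6 0 4 → min -6
0 4 13 → min 0
4 13 1 → min 1
13 1 -1 → min -1
1 -1 5 → min -1
-1 5 -6 → min -6
5 -6 13 → min -6
-6 13 5 → min -6
13 5 11 → min 5  > 1 ✓
5 11 -3 → min -3
11 -3 4 → min -3
-3 4 -5 → min -5
4 -5 11 → min -5
-5 11 12 → min -5
1 window satisfy the condition.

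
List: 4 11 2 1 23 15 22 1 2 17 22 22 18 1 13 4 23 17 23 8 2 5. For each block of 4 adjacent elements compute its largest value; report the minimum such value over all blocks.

11

Window maxs for each of the 19 positions:
[4, 11, 2, 1] → max 11
[11, 2, 1, 23] → max 23
[2, 1, 23, 15] → max 23
[1, 23, 15, 22] → max 23
[23, 15, 22, 1] → max 23
[15, 22, 1, 2] → max 22
[22, 1, 2, 17] → max 22
[1, 2, 17, 22] → max 22
[2, 17, 22, 22] → max 22
[17, 22, 22, 18] → max 22
[22, 22, 18, 1] → max 22
[22, 18, 1, 13] → max 22
[18, 1, 13, 4] → max 18
[1, 13, 4, 23] → max 23
[13, 4, 23, 17] → max 23
[4, 23, 17, 23] → max 23
[23, 17, 23, 8] → max 23
[17, 23, 8, 2] → max 23
[23, 8, 2, 5] → max 23
Minimum of these is 11.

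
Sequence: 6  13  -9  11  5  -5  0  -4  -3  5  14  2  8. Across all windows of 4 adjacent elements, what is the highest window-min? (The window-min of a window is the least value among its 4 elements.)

2

Each size-4 window and its min:
6 13 -9 11 → min -9
13 -9 11 5 → min -9
-9 11 5 -5 → min -9
11 5 -5 0 → min -5
5 -5 0 -4 → min -5
-5 0 -4 -3 → min -5
0 -4 -3 5 → min -4
-4 -3 5 14 → min -4
-3 5 14 2 → min -3
5 14 2 8 → min 2
Highest of these is 2.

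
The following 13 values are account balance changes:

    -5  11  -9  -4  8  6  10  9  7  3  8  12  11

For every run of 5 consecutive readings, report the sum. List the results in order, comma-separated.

[-5, 11, -9, -4, 8] → sum 1
[11, -9, -4, 8, 6] → sum 12
[-9, -4, 8, 6, 10] → sum 11
[-4, 8, 6, 10, 9] → sum 29
[8, 6, 10, 9, 7] → sum 40
[6, 10, 9, 7, 3] → sum 35
[10, 9, 7, 3, 8] → sum 37
[9, 7, 3, 8, 12] → sum 39
[7, 3, 8, 12, 11] → sum 41

1, 12, 11, 29, 40, 35, 37, 39, 41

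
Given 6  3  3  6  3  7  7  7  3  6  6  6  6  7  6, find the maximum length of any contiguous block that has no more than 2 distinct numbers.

[6] 1 distinct, len 1
[6, 3] 2 distinct, len 2
[6, 3, 3] 2 distinct, len 3
[6, 3, 3, 6] 2 distinct, len 4
[6, 3, 3, 6, 3] 2 distinct, len 5
[3, 7] 2 distinct, len 2
[3, 7, 7] 2 distinct, len 3
[3, 7, 7, 7] 2 distinct, len 4
[3, 7, 7, 7, 3] 2 distinct, len 5
[3, 6] 2 distinct, len 2
[3, 6, 6] 2 distinct, len 3
[3, 6, 6, 6] 2 distinct, len 4
[3, 6, 6, 6, 6] 2 distinct, len 5
[6, 6, 6, 6, 7] 2 distinct, len 5
[6, 6, 6, 6, 7, 6] 2 distinct, len 6
Longest length with ≤2 distinct: 6.

6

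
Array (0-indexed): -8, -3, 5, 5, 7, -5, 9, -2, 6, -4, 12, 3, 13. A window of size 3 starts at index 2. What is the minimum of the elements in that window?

Elements at indices 2..4: 5, 5, 7
min(5, 5, 7) = 5

5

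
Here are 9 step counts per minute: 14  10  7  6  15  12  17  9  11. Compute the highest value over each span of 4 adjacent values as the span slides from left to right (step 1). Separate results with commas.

14, 15, 15, 17, 17, 17

[14, 10, 7, 6] → max 14
[10, 7, 6, 15] → max 15
[7, 6, 15, 12] → max 15
[6, 15, 12, 17] → max 17
[15, 12, 17, 9] → max 17
[12, 17, 9, 11] → max 17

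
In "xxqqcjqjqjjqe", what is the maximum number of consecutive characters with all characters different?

[x] len 1
[x] len 1
[x, q] len 2
[q] len 1
[q, c] len 2
[q, c, j] len 3
[c, j, q] len 3
[q, j] len 2
[j, q] len 2
[q, j] len 2
[j] len 1
[j, q] len 2
[j, q, e] len 3
Longest all-distinct length: 3.

3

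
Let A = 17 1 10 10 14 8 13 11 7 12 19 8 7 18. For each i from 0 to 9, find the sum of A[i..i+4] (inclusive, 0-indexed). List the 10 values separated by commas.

52, 43, 55, 56, 53, 51, 62, 57, 53, 64

Sliding a size-5 window across the 14 values:
(17, 1, 10, 10, 14) → sum 52
(1, 10, 10, 14, 8) → sum 43
(10, 10, 14, 8, 13) → sum 55
(10, 14, 8, 13, 11) → sum 56
(14, 8, 13, 11, 7) → sum 53
(8, 13, 11, 7, 12) → sum 51
(13, 11, 7, 12, 19) → sum 62
(11, 7, 12, 19, 8) → sum 57
(7, 12, 19, 8, 7) → sum 53
(12, 19, 8, 7, 18) → sum 64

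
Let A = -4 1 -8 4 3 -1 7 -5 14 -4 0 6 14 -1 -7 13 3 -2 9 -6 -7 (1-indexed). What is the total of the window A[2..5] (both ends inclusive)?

0

Elements at indices 2..5: 1, -8, 4, 3
sum(1, -8, 4, 3) = 0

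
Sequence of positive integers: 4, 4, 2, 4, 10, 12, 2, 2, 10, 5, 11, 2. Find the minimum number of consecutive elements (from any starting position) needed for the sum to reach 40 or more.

6

add 4: running sum 4 < 40
add 4: running sum 8 < 40
add 2: running sum 10 < 40
add 4: running sum 14 < 40
add 10: running sum 24 < 40
add 12: running sum 36 < 40
add 2: running sum 38 < 40
end 7: [4, 4, 2, 4, 10, 12, 2, 2] sum 40, len 8
end 8: [4, 10, 12, 2, 2, 10] sum 40, len 6
end 9: [10, 12, 2, 2, 10, 5] sum 41, len 6
end 10: [12, 2, 2, 10, 5, 11] sum 42, len 6
end 11: [12, 2, 2, 10, 5, 11, 2] sum 44, len 7
Shortest qualifying length: 6.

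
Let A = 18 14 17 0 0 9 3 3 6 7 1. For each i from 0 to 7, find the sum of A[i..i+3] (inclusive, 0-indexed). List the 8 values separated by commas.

49, 31, 26, 12, 15, 21, 19, 17

(18, 14, 17, 0) → sum 49
(14, 17, 0, 0) → sum 31
(17, 0, 0, 9) → sum 26
(0, 0, 9, 3) → sum 12
(0, 9, 3, 3) → sum 15
(9, 3, 3, 6) → sum 21
(3, 3, 6, 7) → sum 19
(3, 6, 7, 1) → sum 17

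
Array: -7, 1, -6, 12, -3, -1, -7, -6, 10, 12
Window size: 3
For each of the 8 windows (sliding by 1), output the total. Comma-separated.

-12, 7, 3, 8, -11, -14, -3, 16

-7 1 -6 → sum -12
1 -6 12 → sum 7
-6 12 -3 → sum 3
12 -3 -1 → sum 8
-3 -1 -7 → sum -11
-1 -7 -6 → sum -14
-7 -6 10 → sum -3
-6 10 12 → sum 16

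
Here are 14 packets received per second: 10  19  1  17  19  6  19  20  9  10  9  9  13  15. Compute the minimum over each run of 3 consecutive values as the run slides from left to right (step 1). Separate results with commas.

1, 1, 1, 6, 6, 6, 9, 9, 9, 9, 9, 9

10 19 1 → min 1
19 1 17 → min 1
1 17 19 → min 1
17 19 6 → min 6
19 6 19 → min 6
6 19 20 → min 6
19 20 9 → min 9
20 9 10 → min 9
9 10 9 → min 9
10 9 9 → min 9
9 9 13 → min 9
9 13 15 → min 9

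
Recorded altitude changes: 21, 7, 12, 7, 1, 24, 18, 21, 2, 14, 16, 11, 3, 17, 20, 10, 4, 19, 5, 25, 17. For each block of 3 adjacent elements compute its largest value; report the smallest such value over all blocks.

Window maxs for each of the 19 positions:
21 7 12 → max 21
7 12 7 → max 12
12 7 1 → max 12
7 1 24 → max 24
1 24 18 → max 24
24 18 21 → max 24
18 21 2 → max 21
21 2 14 → max 21
2 14 16 → max 16
14 16 11 → max 16
16 11 3 → max 16
11 3 17 → max 17
3 17 20 → max 20
17 20 10 → max 20
20 10 4 → max 20
10 4 19 → max 19
4 19 5 → max 19
19 5 25 → max 25
5 25 17 → max 25
Smallest of these is 12.

12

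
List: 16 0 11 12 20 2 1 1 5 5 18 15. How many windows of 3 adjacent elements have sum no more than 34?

16 0 11 → sum 27  ≤ 34 ✓
0 11 12 → sum 23  ≤ 34 ✓
11 12 20 → sum 43
12 20 2 → sum 34  ≤ 34 ✓
20 2 1 → sum 23  ≤ 34 ✓
2 1 1 → sum 4  ≤ 34 ✓
1 1 5 → sum 7  ≤ 34 ✓
1 5 5 → sum 11  ≤ 34 ✓
5 5 18 → sum 28  ≤ 34 ✓
5 18 15 → sum 38
8 windows satisfy the condition.

8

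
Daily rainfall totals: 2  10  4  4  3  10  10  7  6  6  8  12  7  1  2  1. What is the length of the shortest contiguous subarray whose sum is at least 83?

Extend right; whenever the sum reaches 83, record the length and shrink from the left:
add 2: running sum 2 < 83
add 10: running sum 12 < 83
add 4: running sum 16 < 83
add 4: running sum 20 < 83
add 3: running sum 23 < 83
add 10: running sum 33 < 83
add 10: running sum 43 < 83
add 7: running sum 50 < 83
add 6: running sum 56 < 83
add 6: running sum 62 < 83
add 8: running sum 70 < 83
add 12: running sum 82 < 83
add 7: shortest ending here [10, 4, 4, 3, 10, 10, 7, 6, 6, 8, 12, 7] sum 87, len 12
add 1: shortest ending here [10, 4, 4, 3, 10, 10, 7, 6, 6, 8, 12, 7, 1] sum 88, len 13
add 2: shortest ending here [10, 4, 4, 3, 10, 10, 7, 6, 6, 8, 12, 7, 1, 2] sum 90, len 14
add 1: shortest ending here [10, 4, 4, 3, 10, 10, 7, 6, 6, 8, 12, 7, 1, 2, 1] sum 91, len 15
Shortest qualifying length: 12.

12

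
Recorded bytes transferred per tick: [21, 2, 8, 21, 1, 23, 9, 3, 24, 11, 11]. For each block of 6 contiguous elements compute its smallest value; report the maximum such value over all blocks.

(21, 2, 8, 21, 1, 23) → min 1
(2, 8, 21, 1, 23, 9) → min 1
(8, 21, 1, 23, 9, 3) → min 1
(21, 1, 23, 9, 3, 24) → min 1
(1, 23, 9, 3, 24, 11) → min 1
(23, 9, 3, 24, 11, 11) → min 3
Maximum of these is 3.

3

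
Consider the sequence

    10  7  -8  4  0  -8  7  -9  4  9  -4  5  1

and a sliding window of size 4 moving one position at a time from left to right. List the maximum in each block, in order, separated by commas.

10, 7, 4, 7, 7, 7, 9, 9, 9, 9

10 7 -8 4 → max 10
7 -8 4 0 → max 7
-8 4 0 -8 → max 4
4 0 -8 7 → max 7
0 -8 7 -9 → max 7
-8 7 -9 4 → max 7
7 -9 4 9 → max 9
-9 4 9 -4 → max 9
4 9 -4 5 → max 9
9 -4 5 1 → max 9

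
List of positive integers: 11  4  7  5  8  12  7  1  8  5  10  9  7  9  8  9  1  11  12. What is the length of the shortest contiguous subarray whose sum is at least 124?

17

add 11: running sum 11 < 124
add 4: running sum 15 < 124
add 7: running sum 22 < 124
add 5: running sum 27 < 124
add 8: running sum 35 < 124
add 12: running sum 47 < 124
add 7: running sum 54 < 124
add 1: running sum 55 < 124
add 8: running sum 63 < 124
add 5: running sum 68 < 124
add 10: running sum 78 < 124
add 9: running sum 87 < 124
add 7: running sum 94 < 124
add 9: running sum 103 < 124
add 8: running sum 111 < 124
add 9: running sum 120 < 124
add 1: running sum 121 < 124
end 17: [11, 4, 7, 5, 8, 12, 7, 1, 8, 5, 10, 9, 7, 9, 8, 9, 1, 11] sum 132, len 18
end 18: [7, 5, 8, 12, 7, 1, 8, 5, 10, 9, 7, 9, 8, 9, 1, 11, 12] sum 129, len 17
Shortest qualifying length: 17.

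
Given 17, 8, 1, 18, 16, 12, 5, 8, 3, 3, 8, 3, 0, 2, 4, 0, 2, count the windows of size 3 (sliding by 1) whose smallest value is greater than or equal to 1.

[17, 8, 1] → min 1  ≥ 1 ✓
[8, 1, 18] → min 1  ≥ 1 ✓
[1, 18, 16] → min 1  ≥ 1 ✓
[18, 16, 12] → min 12  ≥ 1 ✓
[16, 12, 5] → min 5  ≥ 1 ✓
[12, 5, 8] → min 5  ≥ 1 ✓
[5, 8, 3] → min 3  ≥ 1 ✓
[8, 3, 3] → min 3  ≥ 1 ✓
[3, 3, 8] → min 3  ≥ 1 ✓
[3, 8, 3] → min 3  ≥ 1 ✓
[8, 3, 0] → min 0
[3, 0, 2] → min 0
[0, 2, 4] → min 0
[2, 4, 0] → min 0
[4, 0, 2] → min 0
10 windows satisfy the condition.

10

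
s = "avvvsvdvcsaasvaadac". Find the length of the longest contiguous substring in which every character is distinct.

5

[a] len 1
[a, v] len 2
[v] len 1
[v] len 1
[v, s] len 2
[s, v] len 2
[s, v, d] len 3
[d, v] len 2
[d, v, c] len 3
[d, v, c, s] len 4
[d, v, c, s, a] len 5
[a] len 1
[a, s] len 2
[a, s, v] len 3
[s, v, a] len 3
[a] len 1
[a, d] len 2
[d, a] len 2
[d, a, c] len 3
Longest all-distinct length: 5.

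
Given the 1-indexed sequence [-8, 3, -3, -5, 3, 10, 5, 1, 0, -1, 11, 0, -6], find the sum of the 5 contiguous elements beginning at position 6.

Elements at indices 6..10: 10, 5, 1, 0, -1
sum(10, 5, 1, 0, -1) = 15

15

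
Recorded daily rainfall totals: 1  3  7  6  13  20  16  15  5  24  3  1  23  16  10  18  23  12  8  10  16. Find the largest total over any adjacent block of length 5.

(1, 3, 7, 6, 13) → sum 30
(3, 7, 6, 13, 20) → sum 49
(7, 6, 13, 20, 16) → sum 62
(6, 13, 20, 16, 15) → sum 70
(13, 20, 16, 15, 5) → sum 69
(20, 16, 15, 5, 24) → sum 80
(16, 15, 5, 24, 3) → sum 63
(15, 5, 24, 3, 1) → sum 48
(5, 24, 3, 1, 23) → sum 56
(24, 3, 1, 23, 16) → sum 67
(3, 1, 23, 16, 10) → sum 53
(1, 23, 16, 10, 18) → sum 68
(23, 16, 10, 18, 23) → sum 90
(16, 10, 18, 23, 12) → sum 79
(10, 18, 23, 12, 8) → sum 71
(18, 23, 12, 8, 10) → sum 71
(23, 12, 8, 10, 16) → sum 69
Largest of these is 90.

90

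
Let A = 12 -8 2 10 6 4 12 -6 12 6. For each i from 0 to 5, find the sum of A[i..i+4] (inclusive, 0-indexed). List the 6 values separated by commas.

22, 14, 34, 26, 28, 28

[12, -8, 2, 10, 6] → sum 22
[-8, 2, 10, 6, 4] → sum 14
[2, 10, 6, 4, 12] → sum 34
[10, 6, 4, 12, -6] → sum 26
[6, 4, 12, -6, 12] → sum 28
[4, 12, -6, 12, 6] → sum 28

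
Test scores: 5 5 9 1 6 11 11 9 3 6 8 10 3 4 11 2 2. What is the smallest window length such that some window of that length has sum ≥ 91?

add 5: running sum 5 < 91
add 5: running sum 10 < 91
add 9: running sum 19 < 91
add 1: running sum 20 < 91
add 6: running sum 26 < 91
add 11: running sum 37 < 91
add 11: running sum 48 < 91
add 9: running sum 57 < 91
add 3: running sum 60 < 91
add 6: running sum 66 < 91
add 8: running sum 74 < 91
add 10: running sum 84 < 91
add 3: running sum 87 < 91
end 13: [5, 5, 9, 1, 6, 11, 11, 9, 3, 6, 8, 10, 3, 4] sum 91, len 14
end 14: [9, 1, 6, 11, 11, 9, 3, 6, 8, 10, 3, 4, 11] sum 92, len 13
end 15: [9, 1, 6, 11, 11, 9, 3, 6, 8, 10, 3, 4, 11, 2] sum 94, len 14
end 16: [9, 1, 6, 11, 11, 9, 3, 6, 8, 10, 3, 4, 11, 2, 2] sum 96, len 15
Shortest qualifying length: 13.

13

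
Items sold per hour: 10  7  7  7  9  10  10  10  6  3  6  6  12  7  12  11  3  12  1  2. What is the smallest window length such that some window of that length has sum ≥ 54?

6

add 10: running sum 10 < 54
add 7: running sum 17 < 54
add 7: running sum 24 < 54
add 7: running sum 31 < 54
add 9: running sum 40 < 54
add 10: running sum 50 < 54
add 10: shortest ending here [10, 7, 7, 7, 9, 10, 10] sum 60, len 7
add 10: shortest ending here [7, 7, 7, 9, 10, 10, 10] sum 60, len 7
add 6: shortest ending here [7, 7, 9, 10, 10, 10, 6] sum 59, len 7
add 3: shortest ending here [7, 9, 10, 10, 10, 6, 3] sum 55, len 7
add 6: shortest ending here [9, 10, 10, 10, 6, 3, 6] sum 54, len 7
add 6: shortest ending here [9, 10, 10, 10, 6, 3, 6, 6] sum 60, len 8
add 12: shortest ending here [10, 10, 10, 6, 3, 6, 6, 12] sum 63, len 8
add 7: shortest ending here [10, 10, 6, 3, 6, 6, 12, 7] sum 60, len 8
add 12: shortest ending here [10, 6, 3, 6, 6, 12, 7, 12] sum 62, len 8
add 11: shortest ending here [6, 6, 12, 7, 12, 11] sum 54, len 6
add 3: shortest ending here [6, 6, 12, 7, 12, 11, 3] sum 57, len 7
add 12: shortest ending here [12, 7, 12, 11, 3, 12] sum 57, len 6
add 1: shortest ending here [12, 7, 12, 11, 3, 12, 1] sum 58, len 7
add 2: shortest ending here [12, 7, 12, 11, 3, 12, 1, 2] sum 60, len 8
Shortest qualifying length: 6.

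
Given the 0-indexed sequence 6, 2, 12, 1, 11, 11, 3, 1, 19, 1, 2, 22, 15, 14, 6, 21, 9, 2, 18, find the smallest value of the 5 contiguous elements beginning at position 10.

2

Elements at indices 10..14: 2, 22, 15, 14, 6
min(2, 22, 15, 14, 6) = 2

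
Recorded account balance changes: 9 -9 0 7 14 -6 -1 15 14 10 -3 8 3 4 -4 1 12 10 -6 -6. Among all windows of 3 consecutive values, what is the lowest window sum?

9 -9 0 → sum 0
-9 0 7 → sum -2
0 7 14 → sum 21
7 14 -6 → sum 15
14 -6 -1 → sum 7
-6 -1 15 → sum 8
-1 15 14 → sum 28
15 14 10 → sum 39
14 10 -3 → sum 21
10 -3 8 → sum 15
-3 8 3 → sum 8
8 3 4 → sum 15
3 4 -4 → sum 3
4 -4 1 → sum 1
-4 1 12 → sum 9
1 12 10 → sum 23
12 10 -6 → sum 16
10 -6 -6 → sum -2
Lowest of these is -2.

-2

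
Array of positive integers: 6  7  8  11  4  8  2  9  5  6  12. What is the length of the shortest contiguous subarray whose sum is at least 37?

add 6: running sum 6 < 37
add 7: running sum 13 < 37
add 8: running sum 21 < 37
add 11: running sum 32 < 37
add 4: running sum 36 < 37
add 8: shortest ending here [7, 8, 11, 4, 8] sum 38, len 5
add 2: shortest ending here [7, 8, 11, 4, 8, 2] sum 40, len 6
add 9: shortest ending here [8, 11, 4, 8, 2, 9] sum 42, len 6
add 5: shortest ending here [11, 4, 8, 2, 9, 5] sum 39, len 6
add 6: shortest ending here [11, 4, 8, 2, 9, 5, 6] sum 45, len 7
add 12: shortest ending here [8, 2, 9, 5, 6, 12] sum 42, len 6
Shortest qualifying length: 5.

5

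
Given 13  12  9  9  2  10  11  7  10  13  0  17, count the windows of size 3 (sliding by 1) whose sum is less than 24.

4

[13, 12, 9] → sum 34
[12, 9, 9] → sum 30
[9, 9, 2] → sum 20  < 24 ✓
[9, 2, 10] → sum 21  < 24 ✓
[2, 10, 11] → sum 23  < 24 ✓
[10, 11, 7] → sum 28
[11, 7, 10] → sum 28
[7, 10, 13] → sum 30
[10, 13, 0] → sum 23  < 24 ✓
[13, 0, 17] → sum 30
4 windows satisfy the condition.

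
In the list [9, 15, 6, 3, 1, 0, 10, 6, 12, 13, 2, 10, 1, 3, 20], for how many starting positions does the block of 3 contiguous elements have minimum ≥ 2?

6

[9, 15, 6] → min 6  ≥ 2 ✓
[15, 6, 3] → min 3  ≥ 2 ✓
[6, 3, 1] → min 1
[3, 1, 0] → min 0
[1, 0, 10] → min 0
[0, 10, 6] → min 0
[10, 6, 12] → min 6  ≥ 2 ✓
[6, 12, 13] → min 6  ≥ 2 ✓
[12, 13, 2] → min 2  ≥ 2 ✓
[13, 2, 10] → min 2  ≥ 2 ✓
[2, 10, 1] → min 1
[10, 1, 3] → min 1
[1, 3, 20] → min 1
6 windows satisfy the condition.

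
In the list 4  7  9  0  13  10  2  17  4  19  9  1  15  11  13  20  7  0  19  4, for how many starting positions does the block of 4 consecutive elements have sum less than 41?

(4, 7, 9, 0) → sum 20  < 41 ✓
(7, 9, 0, 13) → sum 29  < 41 ✓
(9, 0, 13, 10) → sum 32  < 41 ✓
(0, 13, 10, 2) → sum 25  < 41 ✓
(13, 10, 2, 17) → sum 42
(10, 2, 17, 4) → sum 33  < 41 ✓
(2, 17, 4, 19) → sum 42
(17, 4, 19, 9) → sum 49
(4, 19, 9, 1) → sum 33  < 41 ✓
(19, 9, 1, 15) → sum 44
(9, 1, 15, 11) → sum 36  < 41 ✓
(1, 15, 11, 13) → sum 40  < 41 ✓
(15, 11, 13, 20) → sum 59
(11, 13, 20, 7) → sum 51
(13, 20, 7, 0) → sum 40  < 41 ✓
(20, 7, 0, 19) → sum 46
(7, 0, 19, 4) → sum 30  < 41 ✓
10 windows satisfy the condition.

10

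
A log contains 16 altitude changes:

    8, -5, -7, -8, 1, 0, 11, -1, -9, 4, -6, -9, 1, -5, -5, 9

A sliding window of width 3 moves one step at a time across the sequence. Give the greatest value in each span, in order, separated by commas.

8, -5, 1, 1, 11, 11, 11, 4, 4, 4, 1, 1, 1, 9

(8, -5, -7) → max 8
(-5, -7, -8) → max -5
(-7, -8, 1) → max 1
(-8, 1, 0) → max 1
(1, 0, 11) → max 11
(0, 11, -1) → max 11
(11, -1, -9) → max 11
(-1, -9, 4) → max 4
(-9, 4, -6) → max 4
(4, -6, -9) → max 4
(-6, -9, 1) → max 1
(-9, 1, -5) → max 1
(1, -5, -5) → max 1
(-5, -5, 9) → max 9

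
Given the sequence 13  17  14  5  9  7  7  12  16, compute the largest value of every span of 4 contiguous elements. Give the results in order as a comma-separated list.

13 17 14 5 → max 17
17 14 5 9 → max 17
14 5 9 7 → max 14
5 9 7 7 → max 9
9 7 7 12 → max 12
7 7 12 16 → max 16

17, 17, 14, 9, 12, 16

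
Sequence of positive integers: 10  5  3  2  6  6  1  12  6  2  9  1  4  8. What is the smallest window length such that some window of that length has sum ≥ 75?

14

add 10: running sum 10 < 75
add 5: running sum 15 < 75
add 3: running sum 18 < 75
add 2: running sum 20 < 75
add 6: running sum 26 < 75
add 6: running sum 32 < 75
add 1: running sum 33 < 75
add 12: running sum 45 < 75
add 6: running sum 51 < 75
add 2: running sum 53 < 75
add 9: running sum 62 < 75
add 1: running sum 63 < 75
add 4: running sum 67 < 75
add 8: shortest ending here [10, 5, 3, 2, 6, 6, 1, 12, 6, 2, 9, 1, 4, 8] sum 75, len 14
Shortest qualifying length: 14.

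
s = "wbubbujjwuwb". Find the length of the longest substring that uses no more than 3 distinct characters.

7

Extend right; when distinct count exceeds 3, shrink from the left:
add w: window [w] (1 distinct), len 1
add b: window [w, b] (2 distinct), len 2
add u: window [w, b, u] (3 distinct), len 3
add b: window [w, b, u, b] (3 distinct), len 4
add b: window [w, b, u, b, b] (3 distinct), len 5
add u: window [w, b, u, b, b, u] (3 distinct), len 6
add j: window [b, u, b, b, u, j] (3 distinct), len 6
add j: window [b, u, b, b, u, j, j] (3 distinct), len 7
add w: window [u, j, j, w] (3 distinct), len 4
add u: window [u, j, j, w, u] (3 distinct), len 5
add w: window [u, j, j, w, u, w] (3 distinct), len 6
add b: window [w, u, w, b] (3 distinct), len 4
Longest length with ≤3 distinct: 7.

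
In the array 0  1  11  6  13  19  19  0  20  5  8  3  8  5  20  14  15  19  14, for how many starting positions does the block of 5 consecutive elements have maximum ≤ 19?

5

(0, 1, 11, 6, 13) → max 13  ≤ 19 ✓
(1, 11, 6, 13, 19) → max 19  ≤ 19 ✓
(11, 6, 13, 19, 19) → max 19  ≤ 19 ✓
(6, 13, 19, 19, 0) → max 19  ≤ 19 ✓
(13, 19, 19, 0, 20) → max 20
(19, 19, 0, 20, 5) → max 20
(19, 0, 20, 5, 8) → max 20
(0, 20, 5, 8, 3) → max 20
(20, 5, 8, 3, 8) → max 20
(5, 8, 3, 8, 5) → max 8  ≤ 19 ✓
(8, 3, 8, 5, 20) → max 20
(3, 8, 5, 20, 14) → max 20
(8, 5, 20, 14, 15) → max 20
(5, 20, 14, 15, 19) → max 20
(20, 14, 15, 19, 14) → max 20
5 windows satisfy the condition.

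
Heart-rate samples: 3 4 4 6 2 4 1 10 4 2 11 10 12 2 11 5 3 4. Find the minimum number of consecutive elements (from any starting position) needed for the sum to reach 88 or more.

15

Extend right; whenever the sum reaches 88, record the length and shrink from the left:
add 3: running sum 3 < 88
add 4: running sum 7 < 88
add 4: running sum 11 < 88
add 6: running sum 17 < 88
add 2: running sum 19 < 88
add 4: running sum 23 < 88
add 1: running sum 24 < 88
add 10: running sum 34 < 88
add 4: running sum 38 < 88
add 2: running sum 40 < 88
add 11: running sum 51 < 88
add 10: running sum 61 < 88
add 12: running sum 73 < 88
add 2: running sum 75 < 88
add 11: running sum 86 < 88
add 5: shortest ending here [4, 4, 6, 2, 4, 1, 10, 4, 2, 11, 10, 12, 2, 11, 5] sum 88, len 15
add 3: shortest ending here [4, 4, 6, 2, 4, 1, 10, 4, 2, 11, 10, 12, 2, 11, 5, 3] sum 91, len 16
add 4: shortest ending here [4, 6, 2, 4, 1, 10, 4, 2, 11, 10, 12, 2, 11, 5, 3, 4] sum 91, len 16
Shortest qualifying length: 15.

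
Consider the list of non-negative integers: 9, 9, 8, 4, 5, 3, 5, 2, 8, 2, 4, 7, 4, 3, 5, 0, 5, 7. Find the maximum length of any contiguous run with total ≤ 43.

Extend to the right; shrink from the left whenever the sum exceeds 43:
[9] sum 9 len 1
[9, 9] sum 18 len 2
[9, 9, 8] sum 26 len 3
[9, 9, 8, 4] sum 30 len 4
[9, 9, 8, 4, 5] sum 35 len 5
[9, 9, 8, 4, 5, 3] sum 38 len 6
[9, 9, 8, 4, 5, 3, 5] sum 43 len 7
[9, 8, 4, 5, 3, 5, 2] sum 36 len 7
[8, 4, 5, 3, 5, 2, 8] sum 35 len 7
[8, 4, 5, 3, 5, 2, 8, 2] sum 37 len 8
[8, 4, 5, 3, 5, 2, 8, 2, 4] sum 41 len 9
[4, 5, 3, 5, 2, 8, 2, 4, 7] sum 40 len 9
[5, 3, 5, 2, 8, 2, 4, 7, 4] sum 40 len 9
[5, 3, 5, 2, 8, 2, 4, 7, 4, 3] sum 43 len 10
[3, 5, 2, 8, 2, 4, 7, 4, 3, 5] sum 43 len 10
[3, 5, 2, 8, 2, 4, 7, 4, 3, 5, 0] sum 43 len 11
[2, 8, 2, 4, 7, 4, 3, 5, 0, 5] sum 40 len 10
[2, 4, 7, 4, 3, 5, 0, 5, 7] sum 37 len 9
Longest length seen: 11.

11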